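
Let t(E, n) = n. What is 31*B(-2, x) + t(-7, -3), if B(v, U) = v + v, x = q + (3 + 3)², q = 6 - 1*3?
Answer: -127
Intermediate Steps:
q = 3 (q = 6 - 3 = 3)
x = 39 (x = 3 + (3 + 3)² = 3 + 6² = 3 + 36 = 39)
B(v, U) = 2*v
31*B(-2, x) + t(-7, -3) = 31*(2*(-2)) - 3 = 31*(-4) - 3 = -124 - 3 = -127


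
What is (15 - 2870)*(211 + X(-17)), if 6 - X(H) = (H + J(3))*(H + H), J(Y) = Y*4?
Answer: -134185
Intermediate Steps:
J(Y) = 4*Y
X(H) = 6 - 2*H*(12 + H) (X(H) = 6 - (H + 4*3)*(H + H) = 6 - (H + 12)*2*H = 6 - (12 + H)*2*H = 6 - 2*H*(12 + H))
(15 - 2870)*(211 + X(-17)) = (15 - 2870)*(211 + (6 - 24*(-17) - 2*(-17)²)) = -2855*(211 + (6 + 408 - 2*289)) = -2855*(211 + (6 + 408 - 578)) = -2855*(211 - 164) = -2855*47 = -134185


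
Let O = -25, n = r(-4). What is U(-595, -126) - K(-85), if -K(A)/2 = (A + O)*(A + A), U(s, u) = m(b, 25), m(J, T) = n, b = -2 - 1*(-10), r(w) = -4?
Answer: 37396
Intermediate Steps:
n = -4
b = 8 (b = -2 + 10 = 8)
m(J, T) = -4
U(s, u) = -4
K(A) = -4*A*(-25 + A) (K(A) = -2*(A - 25)*(A + A) = -2*(-25 + A)*2*A = -4*A*(-25 + A))
U(-595, -126) - K(-85) = -4 - 4*(-85)*(25 - 1*(-85)) = -4 - 4*(-85)*(25 + 85) = -4 - 4*(-85)*110 = -4 - 1*(-37400) = -4 + 37400 = 37396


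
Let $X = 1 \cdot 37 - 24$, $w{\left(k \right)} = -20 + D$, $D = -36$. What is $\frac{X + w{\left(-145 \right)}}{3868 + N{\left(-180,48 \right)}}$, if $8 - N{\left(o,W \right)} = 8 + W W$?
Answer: $- \frac{43}{1564} \approx -0.027494$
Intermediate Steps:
$N{\left(o,W \right)} = - W^{2}$ ($N{\left(o,W \right)} = 8 - \left(8 + W W\right) = 8 - \left(8 + W^{2}\right) = - W^{2}$)
$w{\left(k \right)} = -56$ ($w{\left(k \right)} = -20 - 36 = -56$)
$X = 13$ ($X = 37 - 24 = 13$)
$\frac{X + w{\left(-145 \right)}}{3868 + N{\left(-180,48 \right)}} = \frac{13 - 56}{3868 - 48^{2}} = - \frac{43}{3868 - 2304} = - \frac{43}{1564}$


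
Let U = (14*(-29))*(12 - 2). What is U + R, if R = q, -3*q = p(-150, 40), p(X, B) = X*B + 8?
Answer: -6188/3 ≈ -2062.7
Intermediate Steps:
p(X, B) = 8 + B*X (p(X, B) = B*X + 8 = 8 + B*X)
q = 5992/3 (q = -(8 + 40*(-150))/3 = -(8 - 6000)/3 = -1/3*(-5992) = 5992/3 ≈ 1997.3)
R = 5992/3 ≈ 1997.3
U = -4060 (U = -406*10 = -4060)
U + R = -4060 + 5992/3 = -6188/3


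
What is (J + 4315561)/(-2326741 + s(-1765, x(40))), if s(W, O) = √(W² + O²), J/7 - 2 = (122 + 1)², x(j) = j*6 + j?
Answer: -5143817071599/2706860243728 - 11053695*√127745/2706860243728 ≈ -1.9017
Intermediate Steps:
x(j) = 7*j (x(j) = 6*j + j = 7*j)
J = 105917 (J = 14 + 7*(122 + 1)² = 14 + 7*123² = 14 + 7*15129 = 14 + 105903 = 105917)
s(W, O) = √(O² + W²)
(J + 4315561)/(-2326741 + s(-1765, x(40))) = (105917 + 4315561)/(-2326741 + √((7*40)² + (-1765)²)) = 4421478/(-2326741 + √(280² + 3115225)) = 4421478/(-2326741 + √(78400 + 3115225)) = 4421478/(-2326741 + √3193625) = 4421478/(-2326741 + 5*√127745)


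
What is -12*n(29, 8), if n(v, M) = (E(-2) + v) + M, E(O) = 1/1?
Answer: -456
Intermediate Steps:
E(O) = 1
n(v, M) = 1 + M + v (n(v, M) = (1 + v) + M = 1 + M + v)
-12*n(29, 8) = -12*(1 + 8 + 29) = -12*38 = -456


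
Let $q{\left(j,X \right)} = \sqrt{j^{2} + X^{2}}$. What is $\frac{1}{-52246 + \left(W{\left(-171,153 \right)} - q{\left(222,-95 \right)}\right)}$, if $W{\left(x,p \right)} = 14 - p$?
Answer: $- \frac{52385}{2744129916} + \frac{\sqrt{58309}}{2744129916} \approx -1.9002 \cdot 10^{-5}$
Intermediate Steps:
$q{\left(j,X \right)} = \sqrt{X^{2} + j^{2}}$
$\frac{1}{-52246 + \left(W{\left(-171,153 \right)} - q{\left(222,-95 \right)}\right)} = \frac{1}{-52246 + \left(\left(14 - 153\right) - \sqrt{\left(-95\right)^{2} + 222^{2}}\right)} = \frac{1}{-52246 + \left(\left(14 - 153\right) - \sqrt{9025 + 49284}\right)} = \frac{1}{-52246 - \left(139 + \sqrt{58309}\right)} = \frac{1}{-52385 - \sqrt{58309}}$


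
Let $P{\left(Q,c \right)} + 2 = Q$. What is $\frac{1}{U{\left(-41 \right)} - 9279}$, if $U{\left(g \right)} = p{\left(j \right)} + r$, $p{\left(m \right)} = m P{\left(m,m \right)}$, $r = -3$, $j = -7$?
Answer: $- \frac{1}{9219} \approx -0.00010847$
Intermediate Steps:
$P{\left(Q,c \right)} = -2 + Q$
$p{\left(m \right)} = m \left(-2 + m\right)$
$U{\left(g \right)} = 60$ ($U{\left(g \right)} = - 7 \left(-2 - 7\right) - 3 = \left(-7\right) \left(-9\right) - 3 = 63 - 3 = 60$)
$\frac{1}{U{\left(-41 \right)} - 9279} = \frac{1}{60 - 9279} = \frac{1}{-9219} = - \frac{1}{9219}$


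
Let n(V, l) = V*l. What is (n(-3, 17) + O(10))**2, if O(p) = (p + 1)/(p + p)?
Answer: 1018081/400 ≈ 2545.2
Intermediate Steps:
O(p) = (1 + p)/(2*p) (O(p) = (1 + p)/((2*p)) = (1 + p)*(1/(2*p)) = (1 + p)/(2*p))
(n(-3, 17) + O(10))**2 = (-3*17 + (1/2)*(1 + 10)/10)**2 = (-51 + (1/2)*(1/10)*11)**2 = (-51 + 11/20)**2 = (-1009/20)**2 = 1018081/400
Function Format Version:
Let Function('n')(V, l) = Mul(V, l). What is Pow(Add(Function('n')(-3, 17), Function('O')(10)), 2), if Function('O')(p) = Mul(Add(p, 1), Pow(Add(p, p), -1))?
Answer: Rational(1018081, 400) ≈ 2545.2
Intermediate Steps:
Function('O')(p) = Mul(Rational(1, 2), Pow(p, -1), Add(1, p)) (Function('O')(p) = Mul(Add(1, p), Pow(Mul(2, p), -1)) = Mul(Add(1, p), Mul(Rational(1, 2), Pow(p, -1))) = Mul(Rational(1, 2), Pow(p, -1), Add(1, p)))
Pow(Add(Function('n')(-3, 17), Function('O')(10)), 2) = Pow(Add(Mul(-3, 17), Mul(Rational(1, 2), Pow(10, -1), Add(1, 10))), 2) = Pow(Add(-51, Mul(Rational(1, 2), Rational(1, 10), 11)), 2) = Pow(Add(-51, Rational(11, 20)), 2) = Pow(Rational(-1009, 20), 2) = Rational(1018081, 400)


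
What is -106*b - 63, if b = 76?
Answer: -8119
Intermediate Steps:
-106*b - 63 = -106*76 - 63 = -8056 - 63 = -8119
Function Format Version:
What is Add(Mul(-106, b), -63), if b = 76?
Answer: -8119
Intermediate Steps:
Add(Mul(-106, b), -63) = Add(Mul(-106, 76), -63) = Add(-8056, -63) = -8119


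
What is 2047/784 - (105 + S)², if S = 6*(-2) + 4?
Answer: -7374609/784 ≈ -9406.4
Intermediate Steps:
S = -8 (S = -12 + 4 = -8)
2047/784 - (105 + S)² = 2047/784 - (105 - 8)² = 2047*(1/784) - 1*97² = 2047/784 - 1*9409 = 2047/784 - 9409 = -7374609/784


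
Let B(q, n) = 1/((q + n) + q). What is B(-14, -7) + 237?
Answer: 8294/35 ≈ 236.97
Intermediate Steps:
B(q, n) = 1/(n + 2*q) (B(q, n) = 1/((n + q) + q) = 1/(n + 2*q))
B(-14, -7) + 237 = 1/(-7 + 2*(-14)) + 237 = 1/(-7 - 28) + 237 = 1/(-35) + 237 = -1/35 + 237 = 8294/35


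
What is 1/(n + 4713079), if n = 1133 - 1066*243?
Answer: 1/4455174 ≈ 2.2446e-7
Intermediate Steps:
n = -257905 (n = 1133 - 259038 = -257905)
1/(n + 4713079) = 1/(-257905 + 4713079) = 1/4455174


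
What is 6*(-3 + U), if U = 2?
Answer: -6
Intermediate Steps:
6*(-3 + U) = 6*(-3 + 2) = 6*(-1) = -6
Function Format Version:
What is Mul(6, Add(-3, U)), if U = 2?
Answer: -6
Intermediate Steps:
Mul(6, Add(-3, U)) = Mul(6, Add(-3, 2)) = Mul(6, -1) = -6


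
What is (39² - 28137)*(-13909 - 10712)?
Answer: 655312536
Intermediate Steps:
(39² - 28137)*(-13909 - 10712) = (1521 - 28137)*(-24621) = -26616*(-24621) = 655312536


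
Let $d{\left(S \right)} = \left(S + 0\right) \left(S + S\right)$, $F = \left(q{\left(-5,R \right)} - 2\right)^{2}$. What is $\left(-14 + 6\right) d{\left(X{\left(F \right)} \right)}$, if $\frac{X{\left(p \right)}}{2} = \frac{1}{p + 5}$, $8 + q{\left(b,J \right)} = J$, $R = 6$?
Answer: $- \frac{64}{441} \approx -0.14512$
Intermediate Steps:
$q{\left(b,J \right)} = -8 + J$
$F = 16$ ($F = \left(\left(-8 + 6\right) - 2\right)^{2} = \left(-2 - 2\right)^{2} = \left(-4\right)^{2} = 16$)
$X{\left(p \right)} = \frac{2}{5 + p}$ ($X{\left(p \right)} = \frac{2}{p + 5} = \frac{2}{5 + p}$)
$d{\left(S \right)} = 2 S^{2}$ ($d{\left(S \right)} = S 2 S = 2 S^{2}$)
$\left(-14 + 6\right) d{\left(X{\left(F \right)} \right)} = \left(-14 + 6\right) 2 \left(\frac{2}{5 + 16}\right)^{2} = - 8 \cdot 2 \left(\frac{2}{21}\right)^{2} = - 8 \cdot 2 \cdot \frac{4}{441} = \left(-8\right) \frac{8}{441} = - \frac{64}{441}$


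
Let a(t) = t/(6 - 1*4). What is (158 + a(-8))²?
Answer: 23716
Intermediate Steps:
a(t) = t/2 (a(t) = t/(6 - 4) = t/2)
(158 + a(-8))² = (158 + (½)*(-8))² = (158 - 4)² = 154² = 23716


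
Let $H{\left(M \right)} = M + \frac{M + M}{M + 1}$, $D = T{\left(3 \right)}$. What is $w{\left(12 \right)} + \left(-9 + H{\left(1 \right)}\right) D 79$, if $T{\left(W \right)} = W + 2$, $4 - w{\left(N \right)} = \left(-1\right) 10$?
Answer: $-2751$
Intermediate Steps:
$w{\left(N \right)} = 14$ ($w{\left(N \right)} = 4 - \left(-1\right) 10 = 4 - -10 = 4 + 10 = 14$)
$T{\left(W \right)} = 2 + W$
$D = 5$ ($D = 2 + 3 = 5$)
$H{\left(M \right)} = M + \frac{2 M}{1 + M}$
$w{\left(12 \right)} + \left(-9 + H{\left(1 \right)}\right) D 79 = 14 + \left(-9 + 1 \frac{1}{1 + 1} \left(3 + 1\right)\right) 5 \cdot 79 = 14 + \left(-9 + 1 \cdot \frac{1}{2} \cdot 4\right) 5 \cdot 79 = 14 + \left(-9 + 2\right) 5 \cdot 79 = 14 + \left(-7\right) 5 \cdot 79 = 14 - 2765 = -2751$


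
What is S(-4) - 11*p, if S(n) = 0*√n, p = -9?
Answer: 99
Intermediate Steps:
S(n) = 0
S(-4) - 11*p = 0 - 11*(-9) = 0 + 99 = 99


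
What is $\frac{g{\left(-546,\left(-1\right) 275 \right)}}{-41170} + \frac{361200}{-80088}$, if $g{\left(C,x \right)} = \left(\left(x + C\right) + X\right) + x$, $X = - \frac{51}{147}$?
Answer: $- \frac{30181549523}{6731830210} \approx -4.4834$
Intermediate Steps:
$X = - \frac{17}{49}$ ($X = \left(-51\right) \frac{1}{147} = - \frac{17}{49} \approx -0.34694$)
$g{\left(C,x \right)} = - \frac{17}{49} + C + 2 x$ ($g{\left(C,x \right)} = \left(\left(x + C\right) - \frac{17}{49}\right) + x = \left(\left(C + x\right) - \frac{17}{49}\right) + x = \left(- \frac{17}{49} + C + x\right) + x = - \frac{17}{49} + C + 2 x$)
$\frac{g{\left(-546,\left(-1\right) 275 \right)}}{-41170} + \frac{361200}{-80088} = \frac{- \frac{17}{49} - 546 + 2 \left(\left(-1\right) 275\right)}{-41170} + \frac{361200}{-80088} = \left(- \frac{17}{49} - 546 + 2 \left(-275\right)\right) \left(- \frac{1}{41170}\right) + 361200 \left(- \frac{1}{80088}\right) = \left(- \frac{17}{49} - 546 - 550\right) \left(- \frac{1}{41170}\right) - \frac{15050}{3337} = \left(- \frac{53721}{49}\right) \left(- \frac{1}{41170}\right) - \frac{15050}{3337} = \frac{53721}{2017330} - \frac{15050}{3337} = - \frac{30181549523}{6731830210}$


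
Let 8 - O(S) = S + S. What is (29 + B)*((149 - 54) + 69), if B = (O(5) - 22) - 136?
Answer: -21484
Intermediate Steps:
O(S) = 8 - 2*S (O(S) = 8 - (S + S) = 8 - 2*S)
B = -160 (B = ((8 - 2*5) - 22) - 136 = ((8 - 10) - 22) - 136 = (-2 - 22) - 136 = -24 - 136 = -160)
(29 + B)*((149 - 54) + 69) = (29 - 160)*((149 - 54) + 69) = -131*(95 + 69) = -131*164 = -21484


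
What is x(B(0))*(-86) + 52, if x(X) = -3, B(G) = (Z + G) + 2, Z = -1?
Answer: 310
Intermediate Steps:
B(G) = 1 + G (B(G) = (-1 + G) + 2 = 1 + G)
x(B(0))*(-86) + 52 = -3*(-86) + 52 = 258 + 52 = 310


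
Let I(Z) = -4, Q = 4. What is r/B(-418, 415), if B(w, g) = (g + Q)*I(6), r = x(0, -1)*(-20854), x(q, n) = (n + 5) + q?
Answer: 20854/419 ≈ 49.771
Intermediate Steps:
x(q, n) = 5 + n + q (x(q, n) = (5 + n) + q = 5 + n + q)
r = -83416 (r = (5 - 1 + 0)*(-20854) = 4*(-20854) = -83416)
B(w, g) = -16 - 4*g (B(w, g) = (g + 4)*(-4) = (4 + g)*(-4) = -16 - 4*g)
r/B(-418, 415) = -83416/(-16 - 4*415) = -83416/(-16 - 1660) = -83416/(-1676) = -83416*(-1/1676) = 20854/419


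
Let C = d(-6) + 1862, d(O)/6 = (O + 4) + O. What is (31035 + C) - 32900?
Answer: -51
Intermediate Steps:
d(O) = 24 + 12*O (d(O) = 6*((O + 4) + O) = 6*((4 + O) + O) = 6*(4 + 2*O) = 24 + 12*O)
C = 1814 (C = (24 + 12*(-6)) + 1862 = (24 - 72) + 1862 = -48 + 1862 = 1814)
(31035 + C) - 32900 = (31035 + 1814) - 32900 = 32849 - 32900 = -51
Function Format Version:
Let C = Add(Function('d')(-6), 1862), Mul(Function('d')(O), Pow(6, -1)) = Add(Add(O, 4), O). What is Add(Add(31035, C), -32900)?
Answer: -51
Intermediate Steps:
Function('d')(O) = Add(24, Mul(12, O)) (Function('d')(O) = Mul(6, Add(Add(O, 4), O)) = Mul(6, Add(Add(4, O), O)) = Mul(6, Add(4, Mul(2, O))) = Add(24, Mul(12, O)))
C = 1814 (C = Add(Add(24, Mul(12, -6)), 1862) = Add(Add(24, -72), 1862) = Add(-48, 1862) = 1814)
Add(Add(31035, C), -32900) = Add(Add(31035, 1814), -32900) = Add(32849, -32900) = -51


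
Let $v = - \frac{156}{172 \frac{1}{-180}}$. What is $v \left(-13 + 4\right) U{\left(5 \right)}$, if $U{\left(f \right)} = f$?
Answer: $- \frac{315900}{43} \approx -7346.5$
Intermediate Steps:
$v = \frac{7020}{43}$ ($v = - \frac{156}{172 \left(- \frac{1}{180}\right)} = - \frac{156}{- \frac{43}{45}} = \left(-156\right) \left(- \frac{45}{43}\right) = \frac{7020}{43} \approx 163.26$)
$v \left(-13 + 4\right) U{\left(5 \right)} = \frac{7020 \left(-13 + 4\right) 5}{43} = \frac{7020 \left(\left(-9\right) 5\right)}{43} = \frac{7020}{43} \left(-45\right) = - \frac{315900}{43}$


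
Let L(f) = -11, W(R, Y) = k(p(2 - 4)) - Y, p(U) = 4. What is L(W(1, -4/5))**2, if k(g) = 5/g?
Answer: 121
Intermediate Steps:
W(R, Y) = 5/4 - Y
L(W(1, -4/5))**2 = (-11)**2 = 121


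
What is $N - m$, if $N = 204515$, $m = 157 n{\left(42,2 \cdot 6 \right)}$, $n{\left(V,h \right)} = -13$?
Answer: $206556$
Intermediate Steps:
$m = -2041$ ($m = 157 \left(-13\right) = -2041$)
$N - m = 204515 - -2041 = 204515 + 2041 = 206556$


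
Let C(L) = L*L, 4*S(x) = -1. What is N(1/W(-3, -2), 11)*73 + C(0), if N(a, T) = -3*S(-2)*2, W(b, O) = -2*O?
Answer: 219/2 ≈ 109.50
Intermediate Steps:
S(x) = -¼ (S(x) = (¼)*(-1) = -¼)
C(L) = L²
N(a, T) = 3/2 (N(a, T) = -3*(-¼)*2 = (¾)*2 = 3/2)
N(1/W(-3, -2), 11)*73 + C(0) = (3/2)*73 + 0² = 219/2 + 0 = 219/2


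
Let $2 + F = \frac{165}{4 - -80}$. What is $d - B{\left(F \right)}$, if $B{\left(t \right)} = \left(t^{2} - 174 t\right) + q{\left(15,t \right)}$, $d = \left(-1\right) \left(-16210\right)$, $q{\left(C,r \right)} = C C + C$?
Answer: $\frac{12515607}{784} \approx 15964.0$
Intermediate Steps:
$q{\left(C,r \right)} = C + C^{2}$ ($q{\left(C,r \right)} = C^{2} + C = C + C^{2}$)
$F = - \frac{1}{28}$ ($F = -2 + \frac{165}{4 - -80} = -2 + \frac{165}{4 + 80} = -2 + \frac{165}{84} = -2 + 165 \cdot \frac{1}{84} = -2 + \frac{55}{28} = - \frac{1}{28} \approx -0.035714$)
$d = 16210$
$B{\left(t \right)} = 240 + t^{2} - 174 t$ ($B{\left(t \right)} = \left(t^{2} - 174 t\right) + 15 \left(1 + 15\right) = \left(t^{2} - 174 t\right) + 15 \cdot 16 = \left(t^{2} - 174 t\right) + 240 = 240 + t^{2} - 174 t$)
$d - B{\left(F \right)} = 16210 - \left(240 + \left(- \frac{1}{28}\right)^{2} - - \frac{87}{14}\right) = 16210 - \left(240 + \frac{1}{784} + \frac{87}{14}\right) = 16210 - \frac{193033}{784} = \frac{12515607}{784}$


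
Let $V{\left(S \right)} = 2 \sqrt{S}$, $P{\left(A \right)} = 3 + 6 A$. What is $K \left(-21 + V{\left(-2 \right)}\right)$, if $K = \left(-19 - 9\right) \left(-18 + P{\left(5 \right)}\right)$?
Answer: $8820 - 840 i \sqrt{2} \approx 8820.0 - 1187.9 i$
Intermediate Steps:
$K = -420$ ($K = \left(-19 - 9\right) \left(-18 + \left(3 + 6 \cdot 5\right)\right) = - 28 \left(-18 + \left(3 + 30\right)\right) = - 28 \left(-18 + 33\right) = \left(-28\right) 15 = -420$)
$K \left(-21 + V{\left(-2 \right)}\right) = - 420 \left(-21 + 2 \sqrt{-2}\right) = - 420 \left(-21 + 2 i \sqrt{2}\right) = 8820 - 840 i \sqrt{2}$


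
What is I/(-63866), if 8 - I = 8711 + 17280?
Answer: 25983/63866 ≈ 0.40684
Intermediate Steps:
I = -25983 (I = 8 - (8711 + 17280) = 8 - 1*25991 = 8 - 25991 = -25983)
I/(-63866) = -25983/(-63866) = -25983*(-1/63866) = 25983/63866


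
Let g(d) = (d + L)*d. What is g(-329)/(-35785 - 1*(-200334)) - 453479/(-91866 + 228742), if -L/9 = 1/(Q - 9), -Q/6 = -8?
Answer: -111045124929/41828073716 ≈ -2.6548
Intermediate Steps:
Q = 48 (Q = -6*(-8) = 48)
L = -3/13 (L = -9/(48 - 9) = -9/39 = -9*1/39 = -3/13 ≈ -0.23077)
g(d) = d*(-3/13 + d) (g(d) = (d - 3/13)*d = (-3/13 + d)*d = d*(-3/13 + d))
g(-329)/(-35785 - 1*(-200334)) - 453479/(-91866 + 228742) = ((1/13)*(-329)*(-3 + 13*(-329)))/(-35785 - 1*(-200334)) - 453479/(-91866 + 228742) = ((1/13)*(-329)*(-3 - 4277))/(-35785 + 200334) - 453479/136876 = ((1/13)*(-329)*(-4280))/164549 - 453479*1/136876 = (1408120/13)*(1/164549) - 453479/136876 = 201160/305591 - 453479/136876 = -111045124929/41828073716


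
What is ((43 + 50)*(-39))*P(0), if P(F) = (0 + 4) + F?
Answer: -14508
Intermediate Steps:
P(F) = 4 + F
((43 + 50)*(-39))*P(0) = ((43 + 50)*(-39))*(4 + 0) = (93*(-39))*4 = -3627*4 = -14508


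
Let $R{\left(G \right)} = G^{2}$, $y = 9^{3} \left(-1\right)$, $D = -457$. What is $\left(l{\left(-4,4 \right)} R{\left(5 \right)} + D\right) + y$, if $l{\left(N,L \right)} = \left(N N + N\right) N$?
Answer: $-2386$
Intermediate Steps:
$l{\left(N,L \right)} = N \left(N + N^{2}\right)$ ($l{\left(N,L \right)} = \left(N^{2} + N\right) N = \left(N + N^{2}\right) N = N \left(N + N^{2}\right)$)
$y = -729$ ($y = 729 \left(-1\right) = -729$)
$\left(l{\left(-4,4 \right)} R{\left(5 \right)} + D\right) + y = \left(\left(-4\right)^{2} \left(1 - 4\right) 5^{2} - 457\right) - 729 = \left(16 \left(-3\right) 25 - 457\right) - 729 = \left(\left(-48\right) 25 - 457\right) - 729 = \left(-1200 - 457\right) - 729 = -1657 - 729 = -2386$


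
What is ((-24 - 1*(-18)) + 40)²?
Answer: 1156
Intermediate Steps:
((-24 - 1*(-18)) + 40)² = ((-24 + 18) + 40)² = (-6 + 40)² = 34² = 1156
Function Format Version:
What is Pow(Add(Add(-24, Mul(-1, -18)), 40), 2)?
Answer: 1156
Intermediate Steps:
Pow(Add(Add(-24, Mul(-1, -18)), 40), 2) = Pow(Add(Add(-24, 18), 40), 2) = Pow(Add(-6, 40), 2) = Pow(34, 2) = 1156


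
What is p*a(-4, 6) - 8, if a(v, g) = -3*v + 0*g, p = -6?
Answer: -80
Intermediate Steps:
a(v, g) = -3*v (a(v, g) = -3*v + 0 = -3*v)
p*a(-4, 6) - 8 = -(-18)*(-4) - 8 = -6*12 - 8 = -72 - 8 = -80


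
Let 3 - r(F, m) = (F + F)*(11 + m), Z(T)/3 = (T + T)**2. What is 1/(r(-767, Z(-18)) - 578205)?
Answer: 1/5402864 ≈ 1.8509e-7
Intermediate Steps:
Z(T) = 12*T**2 (Z(T) = 3*(T + T)**2 = 3*(2*T)**2 = 3*(4*T**2) = 12*T**2)
r(F, m) = 3 - 2*F*(11 + m) (r(F, m) = 3 - (F + F)*(11 + m) = 3 - 2*F*(11 + m))
1/(r(-767, Z(-18)) - 578205) = 1/((3 - 22*(-767) - 2*(-767)*12*(-18)**2) - 578205) = 1/((3 + 16874 - 2*(-767)*12*324) - 578205) = 1/((3 + 16874 - 2*(-767)*3888) - 578205) = 1/((3 + 16874 + 5964192) - 578205) = 1/(5981069 - 578205) = 1/5402864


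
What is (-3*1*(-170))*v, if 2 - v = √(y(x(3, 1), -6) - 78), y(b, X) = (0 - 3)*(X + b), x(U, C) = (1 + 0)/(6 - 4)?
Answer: 1020 - 255*I*√246 ≈ 1020.0 - 3999.5*I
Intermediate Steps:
x(U, C) = ½ (x(U, C) = 1/2 = 1*(½) = ½)
y(b, X) = -3*X - 3*b (y(b, X) = -3*(X + b) = -3*X - 3*b)
v = 2 - I*√246/2 (v = 2 - √((-3*(-6) - 3*½) - 78) = 2 - √((18 - 3/2) - 78) = 2 - √(33/2 - 78) = 2 - √(-123/2) = 2 - I*√246/2 ≈ 2.0 - 7.8422*I)
(-3*1*(-170))*v = (-3*1*(-170))*(2 - I*√246/2) = (-3*(-170))*(2 - I*√246/2) = 510*(2 - I*√246/2) = 1020 - 255*I*√246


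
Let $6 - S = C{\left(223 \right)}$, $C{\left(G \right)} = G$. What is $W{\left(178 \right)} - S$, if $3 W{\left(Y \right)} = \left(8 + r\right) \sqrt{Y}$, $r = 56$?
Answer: $217 + \frac{64 \sqrt{178}}{3} \approx 501.62$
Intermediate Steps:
$S = -217$ ($S = 6 - 223 = -217$)
$W{\left(Y \right)} = \frac{64 \sqrt{Y}}{3}$ ($W{\left(Y \right)} = \frac{\left(8 + 56\right) \sqrt{Y}}{3} = \frac{64 \sqrt{Y}}{3}$)
$W{\left(178 \right)} - S = \frac{64 \sqrt{178}}{3} - -217 = \frac{64 \sqrt{178}}{3} + 217 = 217 + \frac{64 \sqrt{178}}{3}$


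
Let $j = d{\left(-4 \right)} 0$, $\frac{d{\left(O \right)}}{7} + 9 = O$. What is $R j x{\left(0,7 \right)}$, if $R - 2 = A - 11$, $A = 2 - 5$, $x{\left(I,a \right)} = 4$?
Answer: $0$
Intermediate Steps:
$d{\left(O \right)} = -63 + 7 O$
$A = -3$ ($A = 2 - 5 = -3$)
$R = -12$ ($R = 2 - 14 = -12$)
$j = 0$ ($j = \left(-63 + 7 \left(-4\right)\right) 0 = \left(-63 - 28\right) 0 = \left(-91\right) 0 = 0$)
$R j x{\left(0,7 \right)} = \left(-12\right) 0 \cdot 4 = 0 \cdot 4 = 0$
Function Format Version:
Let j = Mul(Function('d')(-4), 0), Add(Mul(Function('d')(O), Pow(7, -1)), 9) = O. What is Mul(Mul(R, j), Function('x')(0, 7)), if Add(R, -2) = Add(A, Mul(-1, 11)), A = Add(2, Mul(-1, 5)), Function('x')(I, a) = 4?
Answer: 0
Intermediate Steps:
Function('d')(O) = Add(-63, Mul(7, O))
A = -3 (A = Add(2, -5) = -3)
R = -12 (R = Add(2, Add(-3, Mul(-1, 11))) = Add(2, Add(-3, -11)) = Add(2, -14) = -12)
j = 0 (j = Mul(Add(-63, Mul(7, -4)), 0) = Mul(Add(-63, -28), 0) = Mul(-91, 0) = 0)
Mul(Mul(R, j), Function('x')(0, 7)) = Mul(Mul(-12, 0), 4) = Mul(0, 4) = 0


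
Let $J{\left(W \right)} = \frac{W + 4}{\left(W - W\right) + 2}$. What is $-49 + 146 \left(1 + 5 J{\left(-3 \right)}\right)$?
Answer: $462$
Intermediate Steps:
$J{\left(W \right)} = 2 + \frac{W}{2}$ ($J{\left(W \right)} = \frac{4 + W}{0 + 2} = \frac{4 + W}{2} = \left(4 + W\right) \frac{1}{2} = 2 + \frac{W}{2}$)
$-49 + 146 \left(1 + 5 J{\left(-3 \right)}\right) = -49 + 146 \left(1 + 5 \left(2 + \frac{1}{2} \left(-3\right)\right)\right) = -49 + 146 \left(1 + 5 \left(2 - \frac{3}{2}\right)\right) = -49 + 146 \left(1 + 5 \cdot \frac{1}{2}\right) = -49 + 146 \left(1 + \frac{5}{2}\right) = -49 + 146 \cdot \frac{7}{2} = -49 + 511 = 462$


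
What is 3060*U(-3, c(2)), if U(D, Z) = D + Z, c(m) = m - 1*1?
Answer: -6120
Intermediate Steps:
c(m) = -1 + m (c(m) = m - 1 = -1 + m)
3060*U(-3, c(2)) = 3060*(-3 + (-1 + 2)) = 3060*(-3 + 1) = 3060*(-2) = -6120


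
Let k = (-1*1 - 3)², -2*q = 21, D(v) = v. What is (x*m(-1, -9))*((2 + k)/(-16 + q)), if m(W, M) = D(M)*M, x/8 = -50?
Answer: 1166400/53 ≈ 22008.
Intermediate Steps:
x = -400 (x = 8*(-50) = -400)
q = -21/2 (q = -½*21 = -21/2 ≈ -10.500)
m(W, M) = M² (m(W, M) = M*M = M²)
k = 16 (k = (-1 - 3)² = (-4)² = 16)
(x*m(-1, -9))*((2 + k)/(-16 + q)) = (-400*(-9)²)*((2 + 16)/(-16 - 21/2)) = (-400*81)*(18/(-53/2)) = -583200*(-2)/53 = -32400*(-36/53) = 1166400/53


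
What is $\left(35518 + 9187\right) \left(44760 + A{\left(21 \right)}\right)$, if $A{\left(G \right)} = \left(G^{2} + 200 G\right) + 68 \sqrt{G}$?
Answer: $2208471705 + 3039940 \sqrt{21} \approx 2.2224 \cdot 10^{9}$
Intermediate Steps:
$A{\left(G \right)} = G^{2} + 68 \sqrt{G} + 200 G$
$\left(35518 + 9187\right) \left(44760 + A{\left(21 \right)}\right) = \left(35518 + 9187\right) \left(44760 + \left(21^{2} + 68 \sqrt{21} + 200 \cdot 21\right)\right) = 44705 \left(44760 + \left(441 + 68 \sqrt{21} + 4200\right)\right) = 44705 \left(44760 + \left(4641 + 68 \sqrt{21}\right)\right) = 44705 \left(49401 + 68 \sqrt{21}\right) = 2208471705 + 3039940 \sqrt{21}$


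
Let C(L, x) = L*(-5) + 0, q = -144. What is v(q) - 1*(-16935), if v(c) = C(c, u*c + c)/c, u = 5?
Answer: 16930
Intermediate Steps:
C(L, x) = -5*L (C(L, x) = -5*L + 0 = -5*L)
v(c) = -5 (v(c) = (-5*c)/c = -5)
v(q) - 1*(-16935) = -5 - 1*(-16935) = -5 + 16935 = 16930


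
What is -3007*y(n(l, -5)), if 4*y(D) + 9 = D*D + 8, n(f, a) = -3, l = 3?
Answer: -6014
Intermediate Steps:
y(D) = -¼ + D²/4 (y(D) = -9/4 + (D*D + 8)/4 = -9/4 + (D² + 8)/4 = -9/4 + (8 + D²)/4 = -9/4 + (2 + D²/4) = -¼ + D²/4)
-3007*y(n(l, -5)) = -3007*(-¼ + (¼)*(-3)²) = -3007*(-¼ + (¼)*9) = -3007*(-¼ + 9/4) = -3007*2 = -6014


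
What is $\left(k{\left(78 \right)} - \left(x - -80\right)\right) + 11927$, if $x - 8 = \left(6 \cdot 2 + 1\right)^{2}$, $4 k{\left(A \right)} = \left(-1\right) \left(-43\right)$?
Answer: $\frac{46723}{4} \approx 11681.0$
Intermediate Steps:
$k{\left(A \right)} = \frac{43}{4}$ ($k{\left(A \right)} = \frac{\left(-1\right) \left(-43\right)}{4} = \frac{1}{4} \cdot 43 = \frac{43}{4}$)
$x = 177$ ($x = 8 + \left(6 \cdot 2 + 1\right)^{2} = 8 + \left(12 + 1\right)^{2} = 8 + 13^{2} = 8 + 169 = 177$)
$\left(k{\left(78 \right)} - \left(x - -80\right)\right) + 11927 = \left(\frac{43}{4} - \left(177 - -80\right)\right) + 11927 = \left(\frac{43}{4} - \left(177 + 80\right)\right) + 11927 = \left(\frac{43}{4} - 257\right) + 11927 = - \frac{985}{4} + 11927 = \frac{46723}{4}$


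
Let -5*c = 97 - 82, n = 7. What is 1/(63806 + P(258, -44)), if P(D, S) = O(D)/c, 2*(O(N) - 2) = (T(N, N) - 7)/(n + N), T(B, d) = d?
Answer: 530/33816743 ≈ 1.5673e-5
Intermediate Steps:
c = -3 (c = -(97 - 82)/5 = -⅕*15 = -3)
O(N) = 2 + (-7 + N)/(2*(7 + N)) (O(N) = 2 + ((N - 7)/(7 + N))/2 = 2 + ((-7 + N)/(7 + N))/2 = 2 + (-7 + N)/(2*(7 + N)))
P(D, S) = -(21 + 5*D)/(6*(7 + D)) (P(D, S) = ((21 + 5*D)/(2*(7 + D)))/(-3) = ((21 + 5*D)/(2*(7 + D)))*(-⅓) = -(21 + 5*D)/(6*(7 + D)))
1/(63806 + P(258, -44)) = 1/(63806 + (-21 - 5*258)/(6*(7 + 258))) = 1/(63806 + (⅙)*(-21 - 1290)/265) = 1/(63806 + (⅙)*(1/265)*(-1311)) = 1/(63806 - 437/530) = 1/(33816743/530) = 530/33816743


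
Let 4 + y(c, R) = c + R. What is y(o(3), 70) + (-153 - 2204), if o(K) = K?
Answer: -2288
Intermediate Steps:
y(c, R) = -4 + R + c (y(c, R) = -4 + (c + R) = -4 + (R + c) = -4 + R + c)
y(o(3), 70) + (-153 - 2204) = (-4 + 70 + 3) + (-153 - 2204) = 69 - 2357 = -2288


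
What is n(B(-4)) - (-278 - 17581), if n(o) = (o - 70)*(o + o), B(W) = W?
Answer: 18451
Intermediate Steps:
n(o) = 2*o*(-70 + o) (n(o) = (-70 + o)*(2*o) = 2*o*(-70 + o))
n(B(-4)) - (-278 - 17581) = 2*(-4)*(-70 - 4) - (-278 - 17581) = 2*(-4)*(-74) - 1*(-17859) = 592 + 17859 = 18451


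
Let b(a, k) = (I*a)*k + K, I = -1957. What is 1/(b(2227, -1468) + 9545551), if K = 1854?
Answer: 1/6407442257 ≈ 1.5607e-10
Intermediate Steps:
b(a, k) = 1854 - 1957*a*k (b(a, k) = (-1957*a)*k + 1854 = -1957*a*k + 1854 = 1854 - 1957*a*k)
1/(b(2227, -1468) + 9545551) = 1/((1854 - 1957*2227*(-1468)) + 9545551) = 1/((1854 + 6397894852) + 9545551) = 1/(6397896706 + 9545551) = 1/6407442257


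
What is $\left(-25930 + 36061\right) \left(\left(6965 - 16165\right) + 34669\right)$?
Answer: $258026439$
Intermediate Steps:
$\left(-25930 + 36061\right) \left(\left(6965 - 16165\right) + 34669\right) = 10131 \left(-9200 + 34669\right) = 10131 \cdot 25469 = 258026439$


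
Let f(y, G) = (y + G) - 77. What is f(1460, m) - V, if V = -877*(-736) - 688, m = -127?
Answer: -643528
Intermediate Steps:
f(y, G) = -77 + G + y (f(y, G) = (G + y) - 77 = -77 + G + y)
V = 644784 (V = 645472 - 688 = 644784)
f(1460, m) - V = (-77 - 127 + 1460) - 1*644784 = 1256 - 644784 = -643528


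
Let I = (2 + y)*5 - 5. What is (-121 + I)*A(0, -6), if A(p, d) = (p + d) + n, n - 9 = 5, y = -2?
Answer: -1008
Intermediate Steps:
n = 14 (n = 9 + 5 = 14)
I = -5 (I = (2 - 2)*5 - 5 = 0*5 - 5 = 0 - 5 = -5)
A(p, d) = 14 + d + p (A(p, d) = (p + d) + 14 = (d + p) + 14 = 14 + d + p)
(-121 + I)*A(0, -6) = (-121 - 5)*(14 - 6 + 0) = -126*8 = -1008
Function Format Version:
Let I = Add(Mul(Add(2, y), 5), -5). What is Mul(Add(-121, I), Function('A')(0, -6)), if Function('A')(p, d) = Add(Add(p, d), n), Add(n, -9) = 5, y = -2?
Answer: -1008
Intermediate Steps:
n = 14 (n = Add(9, 5) = 14)
I = -5 (I = Add(Mul(Add(2, -2), 5), -5) = Add(Mul(0, 5), -5) = Add(0, -5) = -5)
Function('A')(p, d) = Add(14, d, p) (Function('A')(p, d) = Add(Add(p, d), 14) = Add(Add(d, p), 14) = Add(14, d, p))
Mul(Add(-121, I), Function('A')(0, -6)) = Mul(Add(-121, -5), Add(14, -6, 0)) = Mul(-126, 8) = -1008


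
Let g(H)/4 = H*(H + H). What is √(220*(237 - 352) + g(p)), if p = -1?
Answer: 2*I*√6323 ≈ 159.03*I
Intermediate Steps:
g(H) = 8*H² (g(H) = 4*(H*(H + H)) = 4*(H*(2*H)) = 4*(2*H²) = 8*H²)
√(220*(237 - 352) + g(p)) = √(220*(237 - 352) + 8*(-1)²) = √(220*(-115) + 8*1) = √(-25300 + 8) = √(-25292) = 2*I*√6323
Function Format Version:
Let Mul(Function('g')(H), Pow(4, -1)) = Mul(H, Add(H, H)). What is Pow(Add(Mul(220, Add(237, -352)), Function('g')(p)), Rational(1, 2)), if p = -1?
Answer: Mul(2, I, Pow(6323, Rational(1, 2))) ≈ Mul(159.03, I)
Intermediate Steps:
Function('g')(H) = Mul(8, Pow(H, 2)) (Function('g')(H) = Mul(4, Mul(H, Add(H, H))) = Mul(4, Mul(H, Mul(2, H))) = Mul(4, Mul(2, Pow(H, 2))) = Mul(8, Pow(H, 2)))
Pow(Add(Mul(220, Add(237, -352)), Function('g')(p)), Rational(1, 2)) = Pow(Add(Mul(220, Add(237, -352)), Mul(8, Pow(-1, 2))), Rational(1, 2)) = Pow(Add(Mul(220, -115), Mul(8, 1)), Rational(1, 2)) = Pow(Add(-25300, 8), Rational(1, 2)) = Pow(-25292, Rational(1, 2)) = Mul(2, I, Pow(6323, Rational(1, 2)))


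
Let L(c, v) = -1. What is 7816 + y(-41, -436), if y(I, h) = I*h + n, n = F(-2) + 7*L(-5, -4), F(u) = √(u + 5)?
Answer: 25685 + √3 ≈ 25687.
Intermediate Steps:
F(u) = √(5 + u)
n = -7 + √3 (n = √(5 - 2) + 7*(-1) = √3 - 7 = -7 + √3 ≈ -5.2680)
y(I, h) = -7 + √3 + I*h (y(I, h) = I*h + (-7 + √3) = -7 + √3 + I*h)
7816 + y(-41, -436) = 7816 + (-7 + √3 - 41*(-436)) = 7816 + (-7 + √3 + 17876) = 7816 + (17869 + √3) = 25685 + √3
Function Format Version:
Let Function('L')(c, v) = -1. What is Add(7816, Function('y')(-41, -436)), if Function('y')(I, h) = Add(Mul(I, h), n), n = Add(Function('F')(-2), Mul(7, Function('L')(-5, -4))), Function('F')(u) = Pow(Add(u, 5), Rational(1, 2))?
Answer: Add(25685, Pow(3, Rational(1, 2))) ≈ 25687.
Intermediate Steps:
Function('F')(u) = Pow(Add(5, u), Rational(1, 2))
n = Add(-7, Pow(3, Rational(1, 2))) (n = Add(Pow(Add(5, -2), Rational(1, 2)), Mul(7, -1)) = Add(Pow(3, Rational(1, 2)), -7) = Add(-7, Pow(3, Rational(1, 2))) ≈ -5.2680)
Function('y')(I, h) = Add(-7, Pow(3, Rational(1, 2)), Mul(I, h)) (Function('y')(I, h) = Add(Mul(I, h), Add(-7, Pow(3, Rational(1, 2)))) = Add(-7, Pow(3, Rational(1, 2)), Mul(I, h)))
Add(7816, Function('y')(-41, -436)) = Add(7816, Add(-7, Pow(3, Rational(1, 2)), Mul(-41, -436))) = Add(7816, Add(-7, Pow(3, Rational(1, 2)), 17876)) = Add(7816, Add(17869, Pow(3, Rational(1, 2)))) = Add(25685, Pow(3, Rational(1, 2)))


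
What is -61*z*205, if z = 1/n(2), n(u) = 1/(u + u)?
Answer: -50020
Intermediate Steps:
n(u) = 1/(2*u)
z = 4 (z = 1/((1/2)/2) = 1/((1/2)*(1/2)) = 1/(1/4) = 4)
-61*z*205 = -61*4*205 = -244*205 = -50020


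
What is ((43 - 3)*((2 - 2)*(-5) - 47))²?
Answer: 3534400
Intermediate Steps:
((43 - 3)*((2 - 2)*(-5) - 47))² = (40*(0*(-5) - 47))² = (40*(0 - 47))² = (40*(-47))² = (-1880)² = 3534400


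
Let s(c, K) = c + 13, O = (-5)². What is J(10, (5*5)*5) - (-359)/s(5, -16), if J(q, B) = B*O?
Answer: 56609/18 ≈ 3144.9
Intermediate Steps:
O = 25
s(c, K) = 13 + c
J(q, B) = 25*B (J(q, B) = B*25 = 25*B)
J(10, (5*5)*5) - (-359)/s(5, -16) = 25*((5*5)*5) - (-359)/(13 + 5) = 25*(25*5) - (-359)/18 = 25*125 - (-359)/18 = 3125 - 1*(-359/18) = 3125 + 359/18 = 56609/18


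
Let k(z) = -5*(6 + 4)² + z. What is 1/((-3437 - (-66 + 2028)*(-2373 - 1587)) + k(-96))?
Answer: 1/7765487 ≈ 1.2877e-7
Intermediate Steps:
k(z) = -500 + z (k(z) = -5*10² + z = -5*100 + z = -500 + z)
1/((-3437 - (-66 + 2028)*(-2373 - 1587)) + k(-96)) = 1/((-3437 - (-66 + 2028)*(-2373 - 1587)) + (-500 - 96)) = 1/((-3437 - 1962*(-3960)) - 596) = 1/((-3437 - 1*(-7769520)) - 596) = 1/((-3437 + 7769520) - 596) = 1/(7766083 - 596) = 1/7765487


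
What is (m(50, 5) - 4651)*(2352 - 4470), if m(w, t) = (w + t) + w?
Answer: 9628428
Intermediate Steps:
m(w, t) = t + 2*w (m(w, t) = (t + w) + w = t + 2*w)
(m(50, 5) - 4651)*(2352 - 4470) = ((5 + 2*50) - 4651)*(2352 - 4470) = ((5 + 100) - 4651)*(-2118) = (105 - 4651)*(-2118) = -4546*(-2118) = 9628428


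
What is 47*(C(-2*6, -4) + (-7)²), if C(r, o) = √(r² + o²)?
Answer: 2303 + 188*√10 ≈ 2897.5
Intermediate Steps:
C(r, o) = √(o² + r²)
47*(C(-2*6, -4) + (-7)²) = 47*(√((-4)² + (-2*6)²) + (-7)²) = 47*(√(16 + (-12)²) + 49) = 47*(√(16 + 144) + 49) = 47*(√160 + 49) = 47*(4*√10 + 49) = 47*(49 + 4*√10) = 2303 + 188*√10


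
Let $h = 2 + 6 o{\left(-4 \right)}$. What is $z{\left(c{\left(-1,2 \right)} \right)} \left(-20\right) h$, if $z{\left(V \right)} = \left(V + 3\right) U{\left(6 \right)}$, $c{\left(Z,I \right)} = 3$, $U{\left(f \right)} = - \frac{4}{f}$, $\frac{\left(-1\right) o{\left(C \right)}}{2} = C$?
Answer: $4000$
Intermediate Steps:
$o{\left(C \right)} = - 2 C$
$z{\left(V \right)} = -2 - \frac{2 V}{3}$ ($z{\left(V \right)} = \left(V + 3\right) \left(- \frac{4}{6}\right) = \left(3 + V\right) \left(\left(-4\right) \frac{1}{6}\right) = \left(3 + V\right) \left(- \frac{2}{3}\right) = -2 - \frac{2 V}{3}$)
$h = 50$ ($h = 2 + 6 \left(\left(-2\right) \left(-4\right)\right) = 2 + 6 \cdot 8 = 2 + 48 = 50$)
$z{\left(c{\left(-1,2 \right)} \right)} \left(-20\right) h = \left(-2 - 2\right) \left(-20\right) 50 = \left(-4\right) \left(-20\right) 50 = 80 \cdot 50 = 4000$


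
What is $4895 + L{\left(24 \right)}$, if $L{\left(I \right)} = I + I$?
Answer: $4943$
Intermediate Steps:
$L{\left(I \right)} = 2 I$
$4895 + L{\left(24 \right)} = 4895 + 2 \cdot 24 = 4895 + 48 = 4943$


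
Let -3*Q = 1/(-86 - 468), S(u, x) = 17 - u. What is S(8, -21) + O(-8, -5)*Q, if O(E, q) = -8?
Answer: 7475/831 ≈ 8.9952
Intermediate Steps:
Q = 1/1662 (Q = -1/(3*(-86 - 468)) = -1/3/(-554) = -1/3*(-1/554) = 1/1662 ≈ 0.00060168)
S(8, -21) + O(-8, -5)*Q = (17 - 1*8) - 8*1/1662 = (17 - 8) - 4/831 = 9 - 4/831 = 7475/831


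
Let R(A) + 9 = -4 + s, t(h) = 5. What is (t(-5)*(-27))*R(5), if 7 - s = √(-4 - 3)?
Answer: 810 + 135*I*√7 ≈ 810.0 + 357.18*I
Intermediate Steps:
s = 7 - I*√7 (s = 7 - √(-4 - 3) = 7 - √(-7) = 7 - I*√7 ≈ 7.0 - 2.6458*I)
R(A) = -6 - I*√7 (R(A) = -9 + (-4 + (7 - I*√7)) = -9 + (3 - I*√7) = -6 - I*√7)
(t(-5)*(-27))*R(5) = (5*(-27))*(-6 - I*√7) = -135*(-6 - I*√7) = 810 + 135*I*√7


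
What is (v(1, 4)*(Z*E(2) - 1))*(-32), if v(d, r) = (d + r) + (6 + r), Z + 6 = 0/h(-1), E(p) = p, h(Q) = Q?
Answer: 6240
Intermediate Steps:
Z = -6 (Z = -6 + 0/(-1) = -6 + 0*(-1) = -6 + 0 = -6)
v(d, r) = 6 + d + 2*r
(v(1, 4)*(Z*E(2) - 1))*(-32) = ((6 + 1 + 2*4)*(-6*2 - 1))*(-32) = ((6 + 1 + 8)*(-12 - 1))*(-32) = (15*(-13))*(-32) = -195*(-32) = 6240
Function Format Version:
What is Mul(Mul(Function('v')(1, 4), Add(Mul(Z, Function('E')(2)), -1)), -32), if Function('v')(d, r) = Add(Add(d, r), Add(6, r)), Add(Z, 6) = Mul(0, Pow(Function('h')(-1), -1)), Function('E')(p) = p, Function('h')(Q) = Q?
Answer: 6240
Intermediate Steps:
Z = -6 (Z = Add(-6, Mul(0, Pow(-1, -1))) = Add(-6, Mul(0, -1)) = Add(-6, 0) = -6)
Function('v')(d, r) = Add(6, d, Mul(2, r))
Mul(Mul(Function('v')(1, 4), Add(Mul(Z, Function('E')(2)), -1)), -32) = Mul(Mul(Add(6, 1, Mul(2, 4)), Add(Mul(-6, 2), -1)), -32) = Mul(Mul(Add(6, 1, 8), Add(-12, -1)), -32) = Mul(Mul(15, -13), -32) = Mul(-195, -32) = 6240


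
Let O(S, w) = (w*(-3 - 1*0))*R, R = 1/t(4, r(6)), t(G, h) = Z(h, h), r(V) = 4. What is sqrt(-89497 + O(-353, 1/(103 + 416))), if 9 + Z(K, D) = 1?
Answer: I*sqrt(42856891062)/692 ≈ 299.16*I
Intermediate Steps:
Z(K, D) = -8 (Z(K, D) = -9 + 1 = -8)
t(G, h) = -8
R = -1/8 (R = 1/(-8) = -1/8 ≈ -0.12500)
O(S, w) = 3*w/8 (O(S, w) = (w*(-3 - 1*0))*(-1/8) = (w*(-3 + 0))*(-1/8) = (w*(-3))*(-1/8) = -3*w*(-1/8) = 3*w/8)
sqrt(-89497 + O(-353, 1/(103 + 416))) = sqrt(-89497 + 3/(8*(103 + 416))) = sqrt(-89497 + (3/8)/519) = sqrt(-89497 + (3/8)*(1/519)) = sqrt(-89497 + 1/1384) = sqrt(-123863847/1384) = I*sqrt(42856891062)/692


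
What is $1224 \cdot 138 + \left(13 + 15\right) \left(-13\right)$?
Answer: $168548$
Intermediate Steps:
$1224 \cdot 138 + \left(13 + 15\right) \left(-13\right) = 168912 + 28 \left(-13\right) = 168912 - 364 = 168548$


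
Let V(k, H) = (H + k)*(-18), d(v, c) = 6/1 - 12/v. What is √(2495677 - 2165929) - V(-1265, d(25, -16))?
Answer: -566766/25 + 2*√82437 ≈ -22096.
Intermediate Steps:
d(v, c) = 6 - 12/v (d(v, c) = 6*1 - 12/v = 6 - 12/v)
V(k, H) = -18*H - 18*k
√(2495677 - 2165929) - V(-1265, d(25, -16)) = √(2495677 - 2165929) - (-18*(6 - 12/25) - 18*(-1265)) = √329748 - (-18*(6 - 12*1/25) + 22770) = 2*√82437 - (-18*(6 - 12/25) + 22770) = 2*√82437 - (-18*138/25 + 22770) = 2*√82437 - (-2484/25 + 22770) = 2*√82437 - 1*566766/25 = 2*√82437 - 566766/25 = -566766/25 + 2*√82437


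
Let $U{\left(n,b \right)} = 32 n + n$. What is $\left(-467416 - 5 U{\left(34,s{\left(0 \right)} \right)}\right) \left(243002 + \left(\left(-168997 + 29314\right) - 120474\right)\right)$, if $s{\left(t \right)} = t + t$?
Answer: $8114761030$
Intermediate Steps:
$s{\left(t \right)} = 2 t$
$U{\left(n,b \right)} = 33 n$
$\left(-467416 - 5 U{\left(34,s{\left(0 \right)} \right)}\right) \left(243002 + \left(\left(-168997 + 29314\right) - 120474\right)\right) = \left(-467416 - 5 \cdot 33 \cdot 34\right) \left(243002 + \left(\left(-168997 + 29314\right) - 120474\right)\right) = \left(-467416 - 5610\right) \left(243002 - 260157\right) = \left(-473026\right) \left(-17155\right) = 8114761030$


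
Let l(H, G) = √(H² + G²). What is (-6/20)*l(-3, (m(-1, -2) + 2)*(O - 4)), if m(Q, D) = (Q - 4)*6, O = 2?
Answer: -3*√3145/10 ≈ -16.824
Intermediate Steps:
m(Q, D) = -24 + 6*Q (m(Q, D) = (-4 + Q)*6 = -24 + 6*Q)
l(H, G) = √(G² + H²)
(-6/20)*l(-3, (m(-1, -2) + 2)*(O - 4)) = (-6/20)*√((((-24 + 6*(-1)) + 2)*(2 - 4))² + (-3)²) = (-6*1/20)*√((((-24 - 6) + 2)*(-2))² + 9) = -3*√(((-30 + 2)*(-2))² + 9)/10 = -3*√((-28*(-2))² + 9)/10 = -3*√(56² + 9)/10 = -3*√(3136 + 9)/10 = -3*√3145/10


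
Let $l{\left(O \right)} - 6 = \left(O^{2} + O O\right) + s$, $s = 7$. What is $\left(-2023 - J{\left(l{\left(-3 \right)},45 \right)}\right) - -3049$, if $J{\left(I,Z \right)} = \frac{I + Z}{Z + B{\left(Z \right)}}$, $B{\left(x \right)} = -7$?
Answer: $1024$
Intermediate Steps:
$l{\left(O \right)} = 13 + 2 O^{2}$ ($l{\left(O \right)} = 6 + \left(\left(O^{2} + O O\right) + 7\right) = 6 + \left(\left(O^{2} + O^{2}\right) + 7\right) = 6 + \left(2 O^{2} + 7\right) = 6 + \left(7 + 2 O^{2}\right) = 13 + 2 O^{2}$)
$J{\left(I,Z \right)} = \frac{I + Z}{-7 + Z}$ ($J{\left(I,Z \right)} = \frac{I + Z}{Z - 7} = \frac{I + Z}{-7 + Z}$)
$\left(-2023 - J{\left(l{\left(-3 \right)},45 \right)}\right) - -3049 = \left(-2023 - \frac{\left(13 + 2 \left(-3\right)^{2}\right) + 45}{-7 + 45}\right) - -3049 = \left(-2023 - \frac{\left(13 + 2 \cdot 9\right) + 45}{38}\right) + 3049 = \left(-2023 - \frac{\left(13 + 18\right) + 45}{38}\right) + 3049 = \left(-2023 - \frac{31 + 45}{38}\right) + 3049 = \left(-2023 - \frac{1}{38} \cdot 76\right) + 3049 = \left(-2023 - 2\right) + 3049 = -2025 + 3049 = 1024$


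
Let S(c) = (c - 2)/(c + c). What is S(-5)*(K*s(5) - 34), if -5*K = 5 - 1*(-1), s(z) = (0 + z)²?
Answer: -224/5 ≈ -44.800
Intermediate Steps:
s(z) = z²
S(c) = (-2 + c)/(2*c) (S(c) = (-2 + c)/((2*c)) = (-2 + c)*(1/(2*c)) = (-2 + c)/(2*c))
K = -6/5 (K = -(5 - 1*(-1))/5 = -(5 + 1)/5 = -⅕*6 = -6/5 ≈ -1.2000)
S(-5)*(K*s(5) - 34) = ((½)*(-2 - 5)/(-5))*(-6/5*5² - 34) = ((½)*(-⅕)*(-7))*(-6/5*25 - 34) = 7*(-30 - 34)/10 = (7/10)*(-64) = -224/5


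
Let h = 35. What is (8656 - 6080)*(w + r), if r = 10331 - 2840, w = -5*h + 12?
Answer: 18876928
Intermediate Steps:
w = -163 (w = -5*35 + 12 = -175 + 12 = -163)
r = 7491
(8656 - 6080)*(w + r) = (8656 - 6080)*(-163 + 7491) = 2576*7328 = 18876928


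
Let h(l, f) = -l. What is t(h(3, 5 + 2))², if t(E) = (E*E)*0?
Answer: 0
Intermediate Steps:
t(E) = 0 (t(E) = E²*0 = 0)
t(h(3, 5 + 2))² = 0² = 0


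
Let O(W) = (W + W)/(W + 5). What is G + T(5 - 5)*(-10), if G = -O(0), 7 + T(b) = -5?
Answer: 120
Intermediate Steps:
O(W) = 2*W/(5 + W) (O(W) = (2*W)/(5 + W) = 2*W/(5 + W))
T(b) = -12 (T(b) = -7 - 5 = -12)
G = 0 (G = -2*0/(5 + 0) = -2*0/5 = -1*0 = 0)
G + T(5 - 5)*(-10) = 0 - 12*(-10) = 0 + 120 = 120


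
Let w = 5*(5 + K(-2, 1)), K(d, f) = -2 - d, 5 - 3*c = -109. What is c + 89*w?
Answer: 2263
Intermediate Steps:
c = 38 (c = 5/3 - ⅓*(-109) = 5/3 + 109/3 = 38)
w = 25 (w = 5*(5 + (-2 - 1*(-2))) = 5*(5 + (-2 + 2)) = 5*(5 + 0) = 5*5 = 25)
c + 89*w = 38 + 89*25 = 38 + 2225 = 2263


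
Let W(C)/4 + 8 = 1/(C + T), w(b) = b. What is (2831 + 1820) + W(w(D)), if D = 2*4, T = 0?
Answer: 9239/2 ≈ 4619.5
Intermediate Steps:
D = 8
W(C) = -32 + 4/C (W(C) = -32 + 4/(C + 0) = -32 + 4/C)
(2831 + 1820) + W(w(D)) = (2831 + 1820) + (-32 + 4/8) = 4651 + (-32 + 4*(⅛)) = 4651 + (-32 + ½) = 4651 - 63/2 = 9239/2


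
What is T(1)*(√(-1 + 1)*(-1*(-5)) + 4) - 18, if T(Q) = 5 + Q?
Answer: 6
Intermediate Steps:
T(1)*(√(-1 + 1)*(-1*(-5)) + 4) - 18 = (5 + 1)*(√(-1 + 1)*(-1*(-5)) + 4) - 18 = 6*(√0*5 + 4) - 18 = 6*(0*5 + 4) - 18 = 6*(0 + 4) - 18 = 6*4 - 18 = 24 - 18 = 6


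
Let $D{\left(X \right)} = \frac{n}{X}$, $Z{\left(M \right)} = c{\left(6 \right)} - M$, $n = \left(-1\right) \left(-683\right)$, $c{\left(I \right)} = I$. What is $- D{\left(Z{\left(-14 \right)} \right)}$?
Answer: $- \frac{683}{20} \approx -34.15$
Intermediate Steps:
$n = 683$
$Z{\left(M \right)} = 6 - M$
$D{\left(X \right)} = \frac{683}{X}$
$- D{\left(Z{\left(-14 \right)} \right)} = - \frac{683}{6 - -14} = - \frac{683}{6 + 14} = - \frac{683}{20}$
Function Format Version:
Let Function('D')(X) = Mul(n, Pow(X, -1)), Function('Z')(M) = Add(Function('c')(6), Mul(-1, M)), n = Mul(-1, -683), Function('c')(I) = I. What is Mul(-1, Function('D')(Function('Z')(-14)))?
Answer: Rational(-683, 20) ≈ -34.150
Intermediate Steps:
n = 683
Function('Z')(M) = Add(6, Mul(-1, M))
Function('D')(X) = Mul(683, Pow(X, -1))
Mul(-1, Function('D')(Function('Z')(-14))) = Mul(-1, Mul(683, Pow(Add(6, Mul(-1, -14)), -1))) = Mul(-1, Mul(683, Pow(Add(6, 14), -1))) = Mul(-1, Mul(683, Pow(20, -1))) = Mul(-1, Mul(683, Rational(1, 20))) = Mul(-1, Rational(683, 20)) = Rational(-683, 20)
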